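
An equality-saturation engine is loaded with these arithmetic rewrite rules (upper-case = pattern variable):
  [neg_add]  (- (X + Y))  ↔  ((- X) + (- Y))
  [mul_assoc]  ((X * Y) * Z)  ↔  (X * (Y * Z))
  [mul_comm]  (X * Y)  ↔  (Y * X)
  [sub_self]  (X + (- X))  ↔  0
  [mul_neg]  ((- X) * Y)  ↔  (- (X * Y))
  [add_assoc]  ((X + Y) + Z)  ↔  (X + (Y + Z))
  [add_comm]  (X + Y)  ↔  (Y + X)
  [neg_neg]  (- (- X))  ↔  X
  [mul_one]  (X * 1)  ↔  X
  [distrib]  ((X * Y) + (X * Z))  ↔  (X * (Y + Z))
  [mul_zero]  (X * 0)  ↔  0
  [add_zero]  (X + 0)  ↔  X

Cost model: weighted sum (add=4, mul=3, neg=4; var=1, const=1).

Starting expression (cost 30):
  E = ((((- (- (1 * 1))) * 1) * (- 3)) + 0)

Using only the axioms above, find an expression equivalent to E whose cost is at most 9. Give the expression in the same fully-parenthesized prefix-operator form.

(1 * (- 3))   [cost 9]

(1) ((((- (- (1 * 1))) * 1) * (- 3)) + 0)  =[add_zero →]=  (((- (- (1 * 1))) * 1) * (- 3))
(2) (- (- (1 * 1)))  =[neg_neg →]=  (1 * 1)    ⊢ (((1 * 1) * 1) * (- 3))
(3) (1 * 1)  =[mul_one →]=  1    ⊢ ((1 * 1) * (- 3))
(4) (1 * 1)  =[mul_one →]=  1    ⊢ cost 9, within 9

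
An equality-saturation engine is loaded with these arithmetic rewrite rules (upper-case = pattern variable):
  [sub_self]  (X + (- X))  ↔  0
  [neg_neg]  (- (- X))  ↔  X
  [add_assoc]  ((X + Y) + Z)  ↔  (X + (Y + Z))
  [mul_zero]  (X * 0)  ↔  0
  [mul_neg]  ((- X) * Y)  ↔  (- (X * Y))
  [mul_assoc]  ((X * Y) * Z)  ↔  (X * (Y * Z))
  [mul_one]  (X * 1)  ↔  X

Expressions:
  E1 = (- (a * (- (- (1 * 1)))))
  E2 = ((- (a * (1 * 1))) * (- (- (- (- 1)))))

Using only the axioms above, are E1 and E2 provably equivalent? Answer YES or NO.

YES

1. [mul_one →] (1 * 1)  →  1;  E1 = (- (a * (- (- 1))))
2. [neg_neg →] (- (- 1))  →  1;  E1 = (- (a * 1))
3. [mul_one ←] (a * 1)  →  ((a * 1) * 1);  E1 = (- ((a * 1) * 1))
4. [mul_neg ←] (- ((a * 1) * 1))  →  ((- (a * 1)) * 1)
5. [neg_neg ←] 1  →  (- (- 1));  E1 = ((- (a * 1)) * (- (- 1)))
6. [mul_one ←] 1  →  (1 * 1);  E1 = ((- (a * (1 * 1))) * (- (- 1)))
7. [neg_neg ←] 1  →  (- (- 1));  this is E2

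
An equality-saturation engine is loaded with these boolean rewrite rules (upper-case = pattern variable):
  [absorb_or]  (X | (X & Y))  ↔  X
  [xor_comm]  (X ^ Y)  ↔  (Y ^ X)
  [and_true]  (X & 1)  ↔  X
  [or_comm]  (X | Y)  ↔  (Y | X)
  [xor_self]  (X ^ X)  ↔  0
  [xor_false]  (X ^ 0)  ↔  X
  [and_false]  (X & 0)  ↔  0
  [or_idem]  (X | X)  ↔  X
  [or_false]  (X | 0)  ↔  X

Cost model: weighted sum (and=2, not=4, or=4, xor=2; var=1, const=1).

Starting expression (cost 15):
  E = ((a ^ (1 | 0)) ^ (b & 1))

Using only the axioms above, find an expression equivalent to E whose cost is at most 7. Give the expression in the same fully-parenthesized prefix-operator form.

((a ^ 1) ^ b)   [cost 7]

(1) (1 | 0)  =[or_false →]=  1    ⊢ ((a ^ 1) ^ (b & 1))
(2) (b & 1)  =[and_true →]=  b    ⊢ cost 7, within 7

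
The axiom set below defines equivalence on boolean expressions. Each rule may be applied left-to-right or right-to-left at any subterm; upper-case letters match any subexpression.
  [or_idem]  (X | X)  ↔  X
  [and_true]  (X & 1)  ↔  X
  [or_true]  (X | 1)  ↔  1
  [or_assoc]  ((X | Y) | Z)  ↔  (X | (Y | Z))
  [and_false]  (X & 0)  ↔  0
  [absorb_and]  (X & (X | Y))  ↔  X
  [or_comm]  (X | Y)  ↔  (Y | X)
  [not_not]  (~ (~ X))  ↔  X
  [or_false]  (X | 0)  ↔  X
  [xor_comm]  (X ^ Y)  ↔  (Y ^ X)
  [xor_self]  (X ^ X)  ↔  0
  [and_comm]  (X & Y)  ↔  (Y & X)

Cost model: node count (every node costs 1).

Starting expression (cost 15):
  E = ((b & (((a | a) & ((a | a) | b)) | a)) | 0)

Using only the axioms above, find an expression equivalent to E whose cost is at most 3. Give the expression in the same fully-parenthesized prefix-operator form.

(b & a)   [cost 3]

step 1: absorb_and (→) rewrites ((a | a) & ((a | a) | b)) into (a | a), now ((b & ((a | a) | a)) | 0)
step 2: or_false (→) rewrites ((b & ((a | a) | a)) | 0) into (b & ((a | a) | a))
step 3: or_idem (→) rewrites (a | a) into a, now (b & (a | a))
step 4: or_idem (→) rewrites (a | a) into a, reaching cost 3 (bound 3)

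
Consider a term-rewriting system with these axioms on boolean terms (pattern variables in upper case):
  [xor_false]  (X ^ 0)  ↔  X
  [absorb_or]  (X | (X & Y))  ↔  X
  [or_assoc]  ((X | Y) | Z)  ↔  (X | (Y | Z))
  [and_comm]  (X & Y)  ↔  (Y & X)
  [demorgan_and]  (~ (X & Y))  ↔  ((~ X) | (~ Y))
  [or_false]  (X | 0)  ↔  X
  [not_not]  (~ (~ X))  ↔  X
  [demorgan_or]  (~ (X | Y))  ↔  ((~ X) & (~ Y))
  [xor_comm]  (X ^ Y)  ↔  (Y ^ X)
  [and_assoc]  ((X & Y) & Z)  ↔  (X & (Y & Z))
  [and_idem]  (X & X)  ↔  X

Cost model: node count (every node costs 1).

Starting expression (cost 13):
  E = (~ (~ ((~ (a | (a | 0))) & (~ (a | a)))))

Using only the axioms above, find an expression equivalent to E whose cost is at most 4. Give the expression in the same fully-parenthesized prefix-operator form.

1. [or_false →] (a | 0)  →  a;  E = (~ (~ ((~ (a | a)) & (~ (a | a)))))
2. [and_idem →] ((~ (a | a)) & (~ (a | a)))  →  (~ (a | a));  E = (~ (~ (~ (a | a))))
3. [not_not →] (~ (~ (a | a)))  →  (a | a);  cost 4 ≤ 4, done

(~ (a | a))   [cost 4]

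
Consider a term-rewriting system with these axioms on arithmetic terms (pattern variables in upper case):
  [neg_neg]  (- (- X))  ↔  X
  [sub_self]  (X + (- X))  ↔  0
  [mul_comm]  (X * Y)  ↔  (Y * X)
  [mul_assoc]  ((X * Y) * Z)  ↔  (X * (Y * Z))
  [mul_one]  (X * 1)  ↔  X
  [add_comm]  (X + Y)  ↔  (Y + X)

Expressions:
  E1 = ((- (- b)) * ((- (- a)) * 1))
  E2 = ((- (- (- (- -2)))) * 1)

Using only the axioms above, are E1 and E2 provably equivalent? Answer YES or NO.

NO

All listed rules preserve value, hence provable equivalence implies equal values everywhere; look for a separating assignment.
a=0, b=0 gives E1 ↦ 0, E2 ↦ -2; values differ ⇒ not provably equivalent.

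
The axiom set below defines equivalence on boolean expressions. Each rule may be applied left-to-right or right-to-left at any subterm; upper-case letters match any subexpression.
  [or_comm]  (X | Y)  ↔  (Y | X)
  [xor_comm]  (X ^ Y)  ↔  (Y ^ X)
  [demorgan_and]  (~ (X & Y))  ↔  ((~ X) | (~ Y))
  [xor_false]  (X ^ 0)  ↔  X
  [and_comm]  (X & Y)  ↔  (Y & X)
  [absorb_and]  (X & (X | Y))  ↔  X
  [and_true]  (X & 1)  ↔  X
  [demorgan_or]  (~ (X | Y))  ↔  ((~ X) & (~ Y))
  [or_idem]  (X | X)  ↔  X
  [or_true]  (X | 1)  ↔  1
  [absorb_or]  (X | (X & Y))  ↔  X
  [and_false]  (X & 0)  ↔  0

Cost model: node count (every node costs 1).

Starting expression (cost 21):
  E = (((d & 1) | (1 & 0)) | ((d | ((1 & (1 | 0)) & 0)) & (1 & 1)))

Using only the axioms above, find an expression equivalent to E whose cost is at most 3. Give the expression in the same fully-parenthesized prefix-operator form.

step 1: absorb_and (→) rewrites (1 & (1 | 0)) into 1, now (((d & 1) | (1 & 0)) | ((d | (1 & 0)) & (1 & 1)))
step 2: and_true (→) rewrites (d & 1) into d, now ((d | (1 & 0)) | ((d | (1 & 0)) & (1 & 1)))
step 3: and_true (→) rewrites (1 & 1) into 1, now ((d | (1 & 0)) | ((d | (1 & 0)) & 1))
step 4: absorb_or (→) rewrites ((d | (1 & 0)) | ((d | (1 & 0)) & 1)) into (d | (1 & 0))
step 5: and_false (→) rewrites (1 & 0) into 0, reaching cost 3 (bound 3)

(d | 0)   [cost 3]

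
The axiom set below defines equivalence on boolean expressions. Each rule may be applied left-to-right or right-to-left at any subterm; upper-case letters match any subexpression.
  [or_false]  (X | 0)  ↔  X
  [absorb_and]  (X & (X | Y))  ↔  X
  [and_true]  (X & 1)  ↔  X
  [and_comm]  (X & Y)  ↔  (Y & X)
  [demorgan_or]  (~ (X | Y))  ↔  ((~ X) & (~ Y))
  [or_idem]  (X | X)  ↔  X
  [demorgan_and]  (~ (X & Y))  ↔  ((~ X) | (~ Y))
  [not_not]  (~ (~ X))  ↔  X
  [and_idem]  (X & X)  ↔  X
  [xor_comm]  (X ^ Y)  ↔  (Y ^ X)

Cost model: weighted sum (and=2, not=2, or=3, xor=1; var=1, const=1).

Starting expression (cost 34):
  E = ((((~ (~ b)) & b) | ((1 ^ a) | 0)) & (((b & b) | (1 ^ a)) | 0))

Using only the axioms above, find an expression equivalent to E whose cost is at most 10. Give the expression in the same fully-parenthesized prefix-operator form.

((b & b) | (1 ^ a))   [cost 10]

step 1: or_false (→) rewrites ((1 ^ a) | 0) into (1 ^ a), now ((((~ (~ b)) & b) | (1 ^ a)) & (((b & b) | (1 ^ a)) | 0))
step 2: not_not (→) rewrites (~ (~ b)) into b, now (((b & b) | (1 ^ a)) & (((b & b) | (1 ^ a)) | 0))
step 3: absorb_and (→) rewrites (((b & b) | (1 ^ a)) & (((b & b) | (1 ^ a)) | 0)) into ((b & b) | (1 ^ a)), reaching cost 10 (bound 10)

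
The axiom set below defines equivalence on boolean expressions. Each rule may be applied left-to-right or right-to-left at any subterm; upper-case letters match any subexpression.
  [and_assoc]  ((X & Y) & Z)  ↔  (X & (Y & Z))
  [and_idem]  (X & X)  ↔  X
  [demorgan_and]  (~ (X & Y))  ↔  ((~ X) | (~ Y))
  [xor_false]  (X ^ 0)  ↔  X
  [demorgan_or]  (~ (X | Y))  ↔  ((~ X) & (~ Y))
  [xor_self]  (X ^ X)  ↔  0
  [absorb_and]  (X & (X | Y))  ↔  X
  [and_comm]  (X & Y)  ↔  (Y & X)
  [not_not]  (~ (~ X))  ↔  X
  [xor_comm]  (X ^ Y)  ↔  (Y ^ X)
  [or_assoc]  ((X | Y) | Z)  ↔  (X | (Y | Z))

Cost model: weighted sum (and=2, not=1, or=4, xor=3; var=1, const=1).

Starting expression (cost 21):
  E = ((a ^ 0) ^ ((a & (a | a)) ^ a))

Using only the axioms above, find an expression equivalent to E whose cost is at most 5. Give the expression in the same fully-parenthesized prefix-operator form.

(a ^ 0)   [cost 5]

step 1: absorb_and (→) rewrites (a & (a | a)) into a, now ((a ^ 0) ^ (a ^ a))
step 2: xor_self (→) rewrites (a ^ a) into 0, now ((a ^ 0) ^ 0)
step 3: xor_false (→) rewrites ((a ^ 0) ^ 0) into (a ^ 0), reaching cost 5 (bound 5)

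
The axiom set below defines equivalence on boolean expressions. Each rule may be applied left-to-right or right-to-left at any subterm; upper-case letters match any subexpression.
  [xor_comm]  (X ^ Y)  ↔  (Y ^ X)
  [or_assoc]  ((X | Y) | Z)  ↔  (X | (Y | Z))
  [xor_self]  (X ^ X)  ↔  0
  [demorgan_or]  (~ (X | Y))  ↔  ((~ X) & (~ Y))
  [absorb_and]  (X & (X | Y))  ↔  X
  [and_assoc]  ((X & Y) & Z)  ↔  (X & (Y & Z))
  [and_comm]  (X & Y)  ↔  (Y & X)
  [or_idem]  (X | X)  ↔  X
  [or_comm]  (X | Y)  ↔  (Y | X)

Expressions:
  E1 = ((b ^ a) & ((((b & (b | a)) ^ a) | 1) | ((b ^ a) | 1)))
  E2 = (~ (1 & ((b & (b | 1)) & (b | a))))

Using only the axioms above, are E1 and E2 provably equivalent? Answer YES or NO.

NO

Every axiom is a valid identity, so a rewrite proof would force E1 and E2 to agree under every assignment.
At a=0, b=0: E1 = 0 but E2 = 1; they differ, so no derivation exists.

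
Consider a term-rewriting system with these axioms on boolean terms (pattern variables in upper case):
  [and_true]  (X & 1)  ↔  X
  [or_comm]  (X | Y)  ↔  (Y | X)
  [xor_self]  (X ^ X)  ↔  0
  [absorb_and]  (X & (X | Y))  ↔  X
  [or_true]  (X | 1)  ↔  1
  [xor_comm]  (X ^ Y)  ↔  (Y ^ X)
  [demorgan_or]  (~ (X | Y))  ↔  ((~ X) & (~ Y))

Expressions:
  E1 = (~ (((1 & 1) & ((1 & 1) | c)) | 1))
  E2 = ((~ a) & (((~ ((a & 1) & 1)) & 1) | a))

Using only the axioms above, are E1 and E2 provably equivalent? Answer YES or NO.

NO

Every axiom is a valid identity, so a rewrite proof would force E1 and E2 to agree under every assignment.
At a=0, c=0: E1 = 0 but E2 = 1; they differ, so no derivation exists.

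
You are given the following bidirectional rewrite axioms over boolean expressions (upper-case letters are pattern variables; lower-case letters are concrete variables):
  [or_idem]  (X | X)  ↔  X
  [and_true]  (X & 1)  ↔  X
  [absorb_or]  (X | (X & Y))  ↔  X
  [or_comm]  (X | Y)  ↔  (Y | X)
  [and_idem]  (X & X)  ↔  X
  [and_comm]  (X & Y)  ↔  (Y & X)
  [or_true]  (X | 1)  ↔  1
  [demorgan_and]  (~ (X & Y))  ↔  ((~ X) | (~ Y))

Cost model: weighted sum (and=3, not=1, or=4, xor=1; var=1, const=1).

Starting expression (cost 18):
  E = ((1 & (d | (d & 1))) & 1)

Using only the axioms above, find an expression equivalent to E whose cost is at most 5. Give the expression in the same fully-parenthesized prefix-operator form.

1. [and_true →] ((1 & (d | (d & 1))) & 1)  →  (1 & (d | (d & 1)))
2. [and_comm →] (1 & (d | (d & 1)))  →  ((d | (d & 1)) & 1)
3. [absorb_or →] (d | (d & 1))  →  d;  cost 5 ≤ 5, done

(d & 1)   [cost 5]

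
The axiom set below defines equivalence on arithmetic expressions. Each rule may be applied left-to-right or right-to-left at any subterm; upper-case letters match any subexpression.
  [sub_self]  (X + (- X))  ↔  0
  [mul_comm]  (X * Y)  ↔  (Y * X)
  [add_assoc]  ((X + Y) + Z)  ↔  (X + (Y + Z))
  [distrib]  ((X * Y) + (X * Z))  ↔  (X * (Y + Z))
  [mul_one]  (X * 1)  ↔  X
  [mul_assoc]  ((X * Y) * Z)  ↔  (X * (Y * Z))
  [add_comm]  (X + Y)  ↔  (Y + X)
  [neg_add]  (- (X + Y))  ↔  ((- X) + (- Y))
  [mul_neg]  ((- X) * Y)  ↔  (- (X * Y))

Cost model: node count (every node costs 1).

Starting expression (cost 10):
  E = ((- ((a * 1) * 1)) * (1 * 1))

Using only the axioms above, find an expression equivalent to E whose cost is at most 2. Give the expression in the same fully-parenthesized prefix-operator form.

(- a)   [cost 2]

step 1: mul_one (→) rewrites ((a * 1) * 1) into (a * 1), now ((- (a * 1)) * (1 * 1))
step 2: mul_one (→) rewrites (a * 1) into a, now ((- a) * (1 * 1))
step 3: mul_one (→) rewrites (1 * 1) into 1, now ((- a) * 1)
step 4: mul_one (→) rewrites ((- a) * 1) into (- a), reaching cost 2 (bound 2)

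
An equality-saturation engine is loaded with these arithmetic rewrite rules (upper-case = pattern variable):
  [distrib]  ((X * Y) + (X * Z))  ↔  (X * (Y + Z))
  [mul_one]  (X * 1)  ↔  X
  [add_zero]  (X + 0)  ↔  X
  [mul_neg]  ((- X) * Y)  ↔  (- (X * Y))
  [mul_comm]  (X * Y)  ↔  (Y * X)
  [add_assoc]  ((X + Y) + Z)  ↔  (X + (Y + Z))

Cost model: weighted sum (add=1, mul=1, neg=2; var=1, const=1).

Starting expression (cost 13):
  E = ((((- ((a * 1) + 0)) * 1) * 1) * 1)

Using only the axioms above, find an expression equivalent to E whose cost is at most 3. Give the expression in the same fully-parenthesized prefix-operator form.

(- a)   [cost 3]

(1) ((- ((a * 1) + 0)) * 1)  =[mul_one →]=  (- ((a * 1) + 0))    ⊢ (((- ((a * 1) + 0)) * 1) * 1)
(2) ((- ((a * 1) + 0)) * 1)  =[mul_one →]=  (- ((a * 1) + 0))    ⊢ ((- ((a * 1) + 0)) * 1)
(3) ((- ((a * 1) + 0)) * 1)  =[mul_one →]=  (- ((a * 1) + 0))
(4) ((a * 1) + 0)  =[add_zero →]=  (a * 1)    ⊢ (- (a * 1))
(5) (a * 1)  =[mul_one →]=  a    ⊢ cost 3, within 3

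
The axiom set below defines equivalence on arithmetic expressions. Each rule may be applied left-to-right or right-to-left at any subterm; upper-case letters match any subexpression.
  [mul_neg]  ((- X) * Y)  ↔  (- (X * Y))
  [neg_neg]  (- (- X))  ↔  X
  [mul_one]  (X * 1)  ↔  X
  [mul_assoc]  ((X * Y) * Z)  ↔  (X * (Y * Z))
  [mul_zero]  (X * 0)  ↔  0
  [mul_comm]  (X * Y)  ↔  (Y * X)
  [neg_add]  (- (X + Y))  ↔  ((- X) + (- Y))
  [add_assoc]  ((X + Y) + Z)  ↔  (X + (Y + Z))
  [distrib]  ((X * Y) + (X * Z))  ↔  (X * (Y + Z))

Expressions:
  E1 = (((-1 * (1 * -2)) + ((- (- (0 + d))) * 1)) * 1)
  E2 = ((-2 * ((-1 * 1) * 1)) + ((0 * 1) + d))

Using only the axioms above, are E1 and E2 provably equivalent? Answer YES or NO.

(1) (- (- (0 + d)))  =[neg_neg →]=  (0 + d)    ⊢ (((-1 * (1 * -2)) + ((0 + d) * 1)) * 1)
(2) ((0 + d) * 1)  =[mul_one →]=  (0 + d)    ⊢ (((-1 * (1 * -2)) + (0 + d)) * 1)
(3) (1 * -2)  =[mul_comm →]=  (-2 * 1)    ⊢ (((-1 * (-2 * 1)) + (0 + d)) * 1)
(4) (-2 * 1)  =[mul_one →]=  -2    ⊢ (((-1 * -2) + (0 + d)) * 1)
(5) (((-1 * -2) + (0 + d)) * 1)  =[mul_one →]=  ((-1 * -2) + (0 + d))
(6) (-1 * -2)  =[mul_comm →]=  (-2 * -1)    ⊢ ((-2 * -1) + (0 + d))
(7) -1  =[mul_one ←]=  (-1 * 1)    ⊢ ((-2 * (-1 * 1)) + (0 + d))
(8) -1  =[mul_one ←]=  (-1 * 1)    ⊢ ((-2 * ((-1 * 1) * 1)) + (0 + d))
(9) 0  =[mul_one ←]=  (0 * 1)    ⊢ E2

YES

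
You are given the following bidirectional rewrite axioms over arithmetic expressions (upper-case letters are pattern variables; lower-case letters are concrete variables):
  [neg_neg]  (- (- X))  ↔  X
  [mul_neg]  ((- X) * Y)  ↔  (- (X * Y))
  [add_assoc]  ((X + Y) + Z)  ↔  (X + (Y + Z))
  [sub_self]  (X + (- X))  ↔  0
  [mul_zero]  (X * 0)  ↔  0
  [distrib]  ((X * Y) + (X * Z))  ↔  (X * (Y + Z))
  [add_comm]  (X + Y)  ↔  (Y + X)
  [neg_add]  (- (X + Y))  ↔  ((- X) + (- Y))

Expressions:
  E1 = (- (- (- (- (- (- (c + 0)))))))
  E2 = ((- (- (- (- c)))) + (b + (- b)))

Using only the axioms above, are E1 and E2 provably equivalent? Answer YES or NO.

(1) (- (- (- (- (- (c + 0))))))  =[neg_neg →]=  (- (- (- (c + 0))))    ⊢ (- (- (- (- (c + 0)))))
(2) (- (- (- (c + 0))))  =[neg_neg →]=  (- (c + 0))    ⊢ (- (- (c + 0)))
(3) (- (- (c + 0)))  =[neg_neg →]=  (c + 0)
(4) 0  =[sub_self ←]=  (b + (- b))    ⊢ (c + (b + (- b)))
(5) c  =[neg_neg ←]=  (- (- c))    ⊢ ((- (- c)) + (b + (- b)))
(6) (- (- c))  =[neg_neg ←]=  (- (- (- (- c))))    ⊢ E2

YES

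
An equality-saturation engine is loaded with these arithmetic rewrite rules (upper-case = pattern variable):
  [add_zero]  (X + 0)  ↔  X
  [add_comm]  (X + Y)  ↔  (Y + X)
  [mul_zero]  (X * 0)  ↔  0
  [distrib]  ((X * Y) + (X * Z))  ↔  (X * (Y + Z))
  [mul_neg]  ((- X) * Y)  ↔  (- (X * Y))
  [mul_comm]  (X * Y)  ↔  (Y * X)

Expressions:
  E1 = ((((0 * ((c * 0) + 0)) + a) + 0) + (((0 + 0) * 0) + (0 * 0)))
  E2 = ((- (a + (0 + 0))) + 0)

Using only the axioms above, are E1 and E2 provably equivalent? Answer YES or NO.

The axioms are sound identities: if E1 ↔* E2 then E1 and E2 evaluate identically under any assignment.
Under a=1, c=0: E1 evaluates to 1, E2 to -1. Distinct ⇒ no rewrite sequence connects them.

NO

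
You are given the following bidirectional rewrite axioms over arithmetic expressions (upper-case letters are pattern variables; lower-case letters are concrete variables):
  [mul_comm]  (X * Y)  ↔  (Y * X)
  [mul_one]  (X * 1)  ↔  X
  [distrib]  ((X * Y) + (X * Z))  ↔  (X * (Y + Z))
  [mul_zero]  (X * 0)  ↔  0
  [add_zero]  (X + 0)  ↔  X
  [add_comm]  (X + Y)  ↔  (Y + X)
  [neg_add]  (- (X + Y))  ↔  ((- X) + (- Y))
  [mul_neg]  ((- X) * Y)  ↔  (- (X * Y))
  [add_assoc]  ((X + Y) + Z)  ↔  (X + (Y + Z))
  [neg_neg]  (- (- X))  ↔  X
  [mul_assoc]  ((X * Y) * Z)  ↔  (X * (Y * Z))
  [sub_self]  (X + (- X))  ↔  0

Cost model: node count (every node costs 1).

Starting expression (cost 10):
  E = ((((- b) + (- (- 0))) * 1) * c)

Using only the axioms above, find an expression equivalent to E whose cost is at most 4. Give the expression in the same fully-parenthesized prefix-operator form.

((- b) * c)   [cost 4]

(1) (((- b) + (- (- 0))) * 1)  =[mul_one →]=  ((- b) + (- (- 0)))    ⊢ (((- b) + (- (- 0))) * c)
(2) (- (- 0))  =[neg_neg →]=  0    ⊢ (((- b) + 0) * c)
(3) ((- b) + 0)  =[add_zero →]=  (- b)    ⊢ cost 4, within 4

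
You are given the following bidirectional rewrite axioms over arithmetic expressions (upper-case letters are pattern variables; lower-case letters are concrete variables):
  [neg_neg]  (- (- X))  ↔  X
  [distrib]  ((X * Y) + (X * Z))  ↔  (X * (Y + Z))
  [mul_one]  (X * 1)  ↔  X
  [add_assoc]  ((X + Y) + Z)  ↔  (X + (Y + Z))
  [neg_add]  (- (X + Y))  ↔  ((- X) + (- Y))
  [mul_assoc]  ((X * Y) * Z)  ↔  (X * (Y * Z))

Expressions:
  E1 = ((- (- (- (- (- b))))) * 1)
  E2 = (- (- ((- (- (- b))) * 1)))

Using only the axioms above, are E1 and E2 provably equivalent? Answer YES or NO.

YES

(1) (- (- (- (- b))))  =[neg_neg →]=  (- (- b))    ⊢ ((- (- (- b))) * 1)
(2) (- (- (- b)))  =[neg_neg →]=  (- b)    ⊢ ((- b) * 1)
(3) ((- b) * 1)  =[mul_one →]=  (- b)
(4) (- b)  =[neg_neg ←]=  (- (- (- b)))
(5) (- b)  =[mul_one ←]=  ((- b) * 1)    ⊢ (- (- ((- b) * 1)))
(6) b  =[neg_neg ←]=  (- (- b))    ⊢ E2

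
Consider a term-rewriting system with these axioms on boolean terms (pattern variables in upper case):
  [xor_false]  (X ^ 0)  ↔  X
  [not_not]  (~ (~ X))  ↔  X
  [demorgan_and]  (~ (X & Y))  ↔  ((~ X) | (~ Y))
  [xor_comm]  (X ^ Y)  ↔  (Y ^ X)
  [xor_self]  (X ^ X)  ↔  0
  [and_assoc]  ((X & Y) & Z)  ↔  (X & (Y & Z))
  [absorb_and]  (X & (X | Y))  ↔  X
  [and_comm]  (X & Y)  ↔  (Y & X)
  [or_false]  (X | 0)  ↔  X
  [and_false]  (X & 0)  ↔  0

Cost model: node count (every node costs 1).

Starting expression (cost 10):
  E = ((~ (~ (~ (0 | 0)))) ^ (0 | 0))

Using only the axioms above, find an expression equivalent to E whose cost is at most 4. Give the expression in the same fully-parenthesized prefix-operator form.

((~ 0) ^ 0)   [cost 4]

1. [not_not →] (~ (~ (0 | 0)))  →  (0 | 0);  E = ((~ (0 | 0)) ^ (0 | 0))
2. [or_false →] (0 | 0)  →  0;  E = ((~ (0 | 0)) ^ 0)
3. [or_false →] (0 | 0)  →  0;  cost 4 ≤ 4, done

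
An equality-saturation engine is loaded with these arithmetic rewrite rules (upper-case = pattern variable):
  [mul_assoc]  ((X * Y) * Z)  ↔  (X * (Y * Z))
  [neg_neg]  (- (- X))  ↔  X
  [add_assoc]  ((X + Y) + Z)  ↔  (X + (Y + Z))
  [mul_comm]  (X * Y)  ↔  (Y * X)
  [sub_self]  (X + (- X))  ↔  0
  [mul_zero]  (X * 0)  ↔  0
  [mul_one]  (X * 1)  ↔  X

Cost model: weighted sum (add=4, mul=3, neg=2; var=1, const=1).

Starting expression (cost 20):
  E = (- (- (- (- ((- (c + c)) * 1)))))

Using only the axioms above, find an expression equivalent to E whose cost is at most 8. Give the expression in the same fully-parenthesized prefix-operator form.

(- (c + c))   [cost 8]

step 1: neg_neg (→) rewrites (- (- (- ((- (c + c)) * 1)))) into (- ((- (c + c)) * 1)), now (- (- ((- (c + c)) * 1)))
step 2: neg_neg (→) rewrites (- (- ((- (c + c)) * 1))) into ((- (c + c)) * 1)
step 3: mul_one (→) rewrites ((- (c + c)) * 1) into (- (c + c)), reaching cost 8 (bound 8)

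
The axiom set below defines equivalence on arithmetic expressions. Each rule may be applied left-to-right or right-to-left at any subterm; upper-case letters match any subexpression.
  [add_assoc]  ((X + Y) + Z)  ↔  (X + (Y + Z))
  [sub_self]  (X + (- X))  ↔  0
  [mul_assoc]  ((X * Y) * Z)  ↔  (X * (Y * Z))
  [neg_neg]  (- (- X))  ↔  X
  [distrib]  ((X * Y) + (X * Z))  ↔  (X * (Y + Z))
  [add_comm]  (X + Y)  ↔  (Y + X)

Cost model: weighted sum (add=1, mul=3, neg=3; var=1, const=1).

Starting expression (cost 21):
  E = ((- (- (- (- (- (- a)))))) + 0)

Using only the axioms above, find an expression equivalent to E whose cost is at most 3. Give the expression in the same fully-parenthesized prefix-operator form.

(a + 0)   [cost 3]

1. [neg_neg →] (- (- a))  →  a;  E = ((- (- (- (- a)))) + 0)
2. [neg_neg →] (- (- (- (- a))))  →  (- (- a));  E = ((- (- a)) + 0)
3. [neg_neg →] (- (- a))  →  a;  cost 3 ≤ 3, done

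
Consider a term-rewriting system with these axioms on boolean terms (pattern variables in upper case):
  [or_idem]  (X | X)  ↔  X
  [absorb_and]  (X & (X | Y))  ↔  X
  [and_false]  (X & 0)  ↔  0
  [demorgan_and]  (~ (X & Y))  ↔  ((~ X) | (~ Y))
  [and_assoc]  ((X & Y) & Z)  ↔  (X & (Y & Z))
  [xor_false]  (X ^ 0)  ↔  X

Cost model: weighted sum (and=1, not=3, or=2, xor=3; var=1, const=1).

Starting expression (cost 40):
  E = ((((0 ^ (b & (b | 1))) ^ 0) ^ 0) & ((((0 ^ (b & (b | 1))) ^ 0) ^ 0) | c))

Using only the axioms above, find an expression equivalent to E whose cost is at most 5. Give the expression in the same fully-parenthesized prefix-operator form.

(0 ^ b)   [cost 5]

(1) ((((0 ^ (b & (b | 1))) ^ 0) ^ 0) & ((((0 ^ (b & (b | 1))) ^ 0) ^ 0) | c))  =[absorb_and →]=  (((0 ^ (b & (b | 1))) ^ 0) ^ 0)
(2) (b & (b | 1))  =[absorb_and →]=  b    ⊢ (((0 ^ b) ^ 0) ^ 0)
(3) (((0 ^ b) ^ 0) ^ 0)  =[xor_false →]=  ((0 ^ b) ^ 0)
(4) ((0 ^ b) ^ 0)  =[xor_false →]=  (0 ^ b)    ⊢ cost 5, within 5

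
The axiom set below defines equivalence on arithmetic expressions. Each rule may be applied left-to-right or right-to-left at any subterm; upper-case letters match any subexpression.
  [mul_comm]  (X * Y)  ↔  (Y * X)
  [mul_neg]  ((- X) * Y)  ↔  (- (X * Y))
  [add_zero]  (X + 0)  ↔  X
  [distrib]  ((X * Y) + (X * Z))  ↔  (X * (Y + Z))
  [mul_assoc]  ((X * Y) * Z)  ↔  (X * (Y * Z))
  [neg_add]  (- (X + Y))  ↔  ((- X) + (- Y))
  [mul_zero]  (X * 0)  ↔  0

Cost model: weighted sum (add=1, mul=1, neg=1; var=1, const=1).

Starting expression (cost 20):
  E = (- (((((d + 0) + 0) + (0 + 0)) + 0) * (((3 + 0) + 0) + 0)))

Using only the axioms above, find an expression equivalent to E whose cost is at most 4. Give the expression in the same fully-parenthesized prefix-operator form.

(- (3 * d))   [cost 4]

1. [add_zero →] ((((d + 0) + 0) + (0 + 0)) + 0)  →  (((d + 0) + 0) + (0 + 0));  E = (- ((((d + 0) + 0) + (0 + 0)) * (((3 + 0) + 0) + 0)))
2. [add_zero →] (((3 + 0) + 0) + 0)  →  ((3 + 0) + 0);  E = (- ((((d + 0) + 0) + (0 + 0)) * ((3 + 0) + 0)))
3. [add_zero →] (d + 0)  →  d;  E = (- (((d + 0) + (0 + 0)) * ((3 + 0) + 0)))
4. [add_zero →] (0 + 0)  →  0;  E = (- (((d + 0) + 0) * ((3 + 0) + 0)))
5. [add_zero →] ((3 + 0) + 0)  →  (3 + 0);  E = (- (((d + 0) + 0) * (3 + 0)))
6. [add_zero →] (3 + 0)  →  3;  E = (- (((d + 0) + 0) * 3))
7. [mul_comm →] (((d + 0) + 0) * 3)  →  (3 * ((d + 0) + 0));  E = (- (3 * ((d + 0) + 0)))
8. [add_zero →] (d + 0)  →  d;  E = (- (3 * (d + 0)))
9. [add_zero →] (d + 0)  →  d;  cost 4 ≤ 4, done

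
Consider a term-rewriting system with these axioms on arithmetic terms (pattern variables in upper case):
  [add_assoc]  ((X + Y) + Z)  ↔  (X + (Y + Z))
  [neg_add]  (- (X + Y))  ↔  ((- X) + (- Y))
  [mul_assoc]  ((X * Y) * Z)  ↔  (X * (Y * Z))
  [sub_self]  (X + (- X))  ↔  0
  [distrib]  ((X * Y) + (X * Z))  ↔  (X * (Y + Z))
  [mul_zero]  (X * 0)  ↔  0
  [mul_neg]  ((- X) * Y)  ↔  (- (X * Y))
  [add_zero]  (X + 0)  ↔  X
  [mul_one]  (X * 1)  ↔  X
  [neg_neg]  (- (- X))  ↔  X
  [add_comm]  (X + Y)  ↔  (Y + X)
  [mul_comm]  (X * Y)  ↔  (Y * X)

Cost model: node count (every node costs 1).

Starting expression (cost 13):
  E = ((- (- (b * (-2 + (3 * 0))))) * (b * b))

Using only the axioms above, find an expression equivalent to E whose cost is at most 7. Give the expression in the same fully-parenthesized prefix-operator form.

(1) (- (- (b * (-2 + (3 * 0)))))  =[neg_neg →]=  (b * (-2 + (3 * 0)))    ⊢ ((b * (-2 + (3 * 0))) * (b * b))
(2) (3 * 0)  =[mul_zero →]=  0    ⊢ ((b * (-2 + 0)) * (b * b))
(3) (-2 + 0)  =[add_zero →]=  -2    ⊢ cost 7, within 7

((b * -2) * (b * b))   [cost 7]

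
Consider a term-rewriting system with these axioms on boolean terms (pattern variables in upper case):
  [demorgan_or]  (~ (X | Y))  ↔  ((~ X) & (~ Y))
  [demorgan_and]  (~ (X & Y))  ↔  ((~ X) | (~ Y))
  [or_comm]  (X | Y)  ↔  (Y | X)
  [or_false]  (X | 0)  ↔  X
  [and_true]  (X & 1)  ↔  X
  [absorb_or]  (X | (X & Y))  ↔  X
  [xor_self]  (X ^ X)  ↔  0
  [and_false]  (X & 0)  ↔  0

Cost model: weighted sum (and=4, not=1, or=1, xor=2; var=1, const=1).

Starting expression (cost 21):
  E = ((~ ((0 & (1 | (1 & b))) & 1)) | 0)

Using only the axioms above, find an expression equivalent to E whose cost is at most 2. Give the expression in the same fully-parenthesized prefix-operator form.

(1) (1 | (1 & b))  =[absorb_or →]=  1    ⊢ ((~ ((0 & 1) & 1)) | 0)
(2) ((~ ((0 & 1) & 1)) | 0)  =[or_false →]=  (~ ((0 & 1) & 1))
(3) (0 & 1)  =[and_true →]=  0    ⊢ (~ (0 & 1))
(4) (0 & 1)  =[and_true →]=  0    ⊢ cost 2, within 2

(~ 0)   [cost 2]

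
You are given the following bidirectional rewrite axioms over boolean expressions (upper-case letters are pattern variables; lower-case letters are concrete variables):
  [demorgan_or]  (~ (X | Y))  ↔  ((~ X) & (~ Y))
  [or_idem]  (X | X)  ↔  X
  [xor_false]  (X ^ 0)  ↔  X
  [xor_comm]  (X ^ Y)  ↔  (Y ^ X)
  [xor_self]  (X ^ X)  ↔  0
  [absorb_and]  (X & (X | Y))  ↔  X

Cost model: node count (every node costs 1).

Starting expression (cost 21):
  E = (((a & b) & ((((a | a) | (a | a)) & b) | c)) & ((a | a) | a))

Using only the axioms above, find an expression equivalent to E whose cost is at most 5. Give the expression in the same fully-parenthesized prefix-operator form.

1. [or_idem →] ((a | a) | (a | a))  →  (a | a);  E = (((a & b) & (((a | a) & b) | c)) & ((a | a) | a))
2. [or_idem →] (a | a)  →  a;  E = (((a & b) & ((a & b) | c)) & ((a | a) | a))
3. [absorb_and →] ((a & b) & ((a & b) | c))  →  (a & b);  E = ((a & b) & ((a | a) | a))
4. [or_idem →] (a | a)  →  a;  E = ((a & b) & (a | a))
5. [or_idem →] (a | a)  →  a;  cost 5 ≤ 5, done

((a & b) & a)   [cost 5]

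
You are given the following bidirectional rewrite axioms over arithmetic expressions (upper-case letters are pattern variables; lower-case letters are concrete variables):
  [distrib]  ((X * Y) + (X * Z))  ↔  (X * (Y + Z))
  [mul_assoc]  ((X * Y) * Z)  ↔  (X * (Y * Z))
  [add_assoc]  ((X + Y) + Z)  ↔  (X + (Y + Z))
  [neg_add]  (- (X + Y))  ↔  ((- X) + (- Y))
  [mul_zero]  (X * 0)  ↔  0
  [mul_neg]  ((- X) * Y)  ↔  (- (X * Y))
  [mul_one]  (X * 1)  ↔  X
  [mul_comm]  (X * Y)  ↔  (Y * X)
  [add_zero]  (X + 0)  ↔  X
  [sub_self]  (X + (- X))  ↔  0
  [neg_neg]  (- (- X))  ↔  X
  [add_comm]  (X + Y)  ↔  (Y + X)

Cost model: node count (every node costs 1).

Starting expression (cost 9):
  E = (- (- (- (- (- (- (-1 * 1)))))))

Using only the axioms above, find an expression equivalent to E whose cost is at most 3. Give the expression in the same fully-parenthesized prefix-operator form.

(-1 * 1)   [cost 3]

1. [neg_neg →] (- (- (-1 * 1)))  →  (-1 * 1);  E = (- (- (- (- (-1 * 1)))))
2. [neg_neg →] (- (- (- (- (-1 * 1)))))  →  (- (- (-1 * 1)))
3. [neg_neg →] (- (- (-1 * 1)))  →  (-1 * 1);  cost 3 ≤ 3, done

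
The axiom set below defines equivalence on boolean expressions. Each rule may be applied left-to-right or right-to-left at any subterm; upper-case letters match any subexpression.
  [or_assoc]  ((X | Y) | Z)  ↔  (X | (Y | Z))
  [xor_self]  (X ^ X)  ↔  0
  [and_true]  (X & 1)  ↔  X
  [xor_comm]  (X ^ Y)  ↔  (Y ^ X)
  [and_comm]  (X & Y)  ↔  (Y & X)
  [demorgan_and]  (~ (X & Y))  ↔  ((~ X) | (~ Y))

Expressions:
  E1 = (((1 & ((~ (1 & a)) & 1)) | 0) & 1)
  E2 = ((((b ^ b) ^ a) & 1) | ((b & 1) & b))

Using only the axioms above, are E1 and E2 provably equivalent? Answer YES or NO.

Every axiom is a valid identity, so a rewrite proof would force E1 and E2 to agree under every assignment.
At a=0, b=0: E1 = 1 but E2 = 0; they differ, so no derivation exists.

NO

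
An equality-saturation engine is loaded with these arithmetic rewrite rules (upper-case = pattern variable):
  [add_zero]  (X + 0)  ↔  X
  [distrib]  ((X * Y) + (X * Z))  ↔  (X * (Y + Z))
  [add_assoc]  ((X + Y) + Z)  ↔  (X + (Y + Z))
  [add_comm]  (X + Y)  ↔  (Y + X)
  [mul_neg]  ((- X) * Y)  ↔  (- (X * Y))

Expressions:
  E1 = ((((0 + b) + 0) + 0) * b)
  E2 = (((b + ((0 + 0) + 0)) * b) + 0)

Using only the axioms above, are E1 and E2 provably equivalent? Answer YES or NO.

1. [add_zero →] (((0 + b) + 0) + 0)  →  ((0 + b) + 0);  E1 = (((0 + b) + 0) * b)
2. [add_comm →] (0 + b)  →  (b + 0);  E1 = (((b + 0) + 0) * b)
3. [add_zero →] (b + 0)  →  b;  E1 = ((b + 0) * b)
4. [add_zero ←] 0  →  (0 + 0);  E1 = ((b + (0 + 0)) * b)
5. [add_zero ←] (0 + 0)  →  ((0 + 0) + 0);  E1 = ((b + ((0 + 0) + 0)) * b)
6. [add_zero ←] ((b + ((0 + 0) + 0)) * b)  →  (((b + ((0 + 0) + 0)) * b) + 0);  this is E2

YES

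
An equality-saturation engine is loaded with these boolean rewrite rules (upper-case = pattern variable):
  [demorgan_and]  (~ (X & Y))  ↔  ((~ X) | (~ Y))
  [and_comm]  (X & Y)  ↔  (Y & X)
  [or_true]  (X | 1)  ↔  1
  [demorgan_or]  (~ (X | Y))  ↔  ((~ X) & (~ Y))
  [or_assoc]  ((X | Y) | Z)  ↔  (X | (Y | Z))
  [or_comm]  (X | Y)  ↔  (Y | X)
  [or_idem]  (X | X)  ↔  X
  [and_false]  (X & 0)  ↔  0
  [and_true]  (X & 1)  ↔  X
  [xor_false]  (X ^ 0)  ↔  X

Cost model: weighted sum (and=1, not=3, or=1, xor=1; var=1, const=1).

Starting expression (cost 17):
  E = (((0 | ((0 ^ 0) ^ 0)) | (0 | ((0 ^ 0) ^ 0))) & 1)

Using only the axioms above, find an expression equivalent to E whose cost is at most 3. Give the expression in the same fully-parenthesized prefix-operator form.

(1 & 0)   [cost 3]

(1) ((0 | ((0 ^ 0) ^ 0)) | (0 | ((0 ^ 0) ^ 0)))  =[or_idem →]=  (0 | ((0 ^ 0) ^ 0))    ⊢ ((0 | ((0 ^ 0) ^ 0)) & 1)
(2) ((0 | ((0 ^ 0) ^ 0)) & 1)  =[and_comm →]=  (1 & (0 | ((0 ^ 0) ^ 0)))
(3) ((0 ^ 0) ^ 0)  =[xor_false →]=  (0 ^ 0)    ⊢ (1 & (0 | (0 ^ 0)))
(4) (0 ^ 0)  =[xor_false →]=  0    ⊢ (1 & (0 | 0))
(5) (0 | 0)  =[or_idem →]=  0    ⊢ cost 3, within 3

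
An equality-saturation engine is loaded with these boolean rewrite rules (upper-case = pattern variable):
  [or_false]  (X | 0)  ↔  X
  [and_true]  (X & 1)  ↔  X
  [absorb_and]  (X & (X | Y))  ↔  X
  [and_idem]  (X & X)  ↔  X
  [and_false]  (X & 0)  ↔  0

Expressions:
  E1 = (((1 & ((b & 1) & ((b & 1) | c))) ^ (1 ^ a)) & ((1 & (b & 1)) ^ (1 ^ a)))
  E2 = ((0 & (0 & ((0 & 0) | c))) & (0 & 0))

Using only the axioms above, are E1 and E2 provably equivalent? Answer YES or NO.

NO

All listed rules preserve value, hence provable equivalence implies equal values everywhere; look for a separating assignment.
a=0, b=0, c=0 gives E1 ↦ 1, E2 ↦ 0; values differ ⇒ not provably equivalent.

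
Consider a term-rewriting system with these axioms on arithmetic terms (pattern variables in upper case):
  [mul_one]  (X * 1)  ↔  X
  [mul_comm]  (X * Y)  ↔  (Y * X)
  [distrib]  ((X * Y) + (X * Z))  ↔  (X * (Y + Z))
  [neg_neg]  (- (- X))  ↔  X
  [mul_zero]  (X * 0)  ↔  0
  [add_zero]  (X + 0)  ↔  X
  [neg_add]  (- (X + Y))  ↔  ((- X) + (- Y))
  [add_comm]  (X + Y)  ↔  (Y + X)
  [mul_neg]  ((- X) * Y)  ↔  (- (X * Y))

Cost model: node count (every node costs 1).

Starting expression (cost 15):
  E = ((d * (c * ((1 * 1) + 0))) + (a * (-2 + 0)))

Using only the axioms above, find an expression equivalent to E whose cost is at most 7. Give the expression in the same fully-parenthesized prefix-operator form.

(1) ((1 * 1) + 0)  =[add_zero →]=  (1 * 1)    ⊢ ((d * (c * (1 * 1))) + (a * (-2 + 0)))
(2) (1 * 1)  =[mul_one →]=  1    ⊢ ((d * (c * 1)) + (a * (-2 + 0)))
(3) (-2 + 0)  =[add_zero →]=  -2    ⊢ ((d * (c * 1)) + (a * -2))
(4) (c * 1)  =[mul_one →]=  c    ⊢ cost 7, within 7

((d * c) + (a * -2))   [cost 7]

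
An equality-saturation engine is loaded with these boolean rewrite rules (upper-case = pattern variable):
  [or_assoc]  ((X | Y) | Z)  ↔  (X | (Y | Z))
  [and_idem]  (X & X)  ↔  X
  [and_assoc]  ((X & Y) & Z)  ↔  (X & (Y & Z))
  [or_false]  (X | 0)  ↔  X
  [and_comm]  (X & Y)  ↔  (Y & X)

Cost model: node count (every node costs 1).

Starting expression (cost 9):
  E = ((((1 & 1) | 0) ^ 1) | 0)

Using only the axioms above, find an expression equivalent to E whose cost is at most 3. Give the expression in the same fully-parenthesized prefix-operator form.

(1 ^ 1)   [cost 3]

1. [or_false →] ((1 & 1) | 0)  →  (1 & 1);  E = (((1 & 1) ^ 1) | 0)
2. [and_idem →] (1 & 1)  →  1;  E = ((1 ^ 1) | 0)
3. [or_false →] ((1 ^ 1) | 0)  →  (1 ^ 1);  cost 3 ≤ 3, done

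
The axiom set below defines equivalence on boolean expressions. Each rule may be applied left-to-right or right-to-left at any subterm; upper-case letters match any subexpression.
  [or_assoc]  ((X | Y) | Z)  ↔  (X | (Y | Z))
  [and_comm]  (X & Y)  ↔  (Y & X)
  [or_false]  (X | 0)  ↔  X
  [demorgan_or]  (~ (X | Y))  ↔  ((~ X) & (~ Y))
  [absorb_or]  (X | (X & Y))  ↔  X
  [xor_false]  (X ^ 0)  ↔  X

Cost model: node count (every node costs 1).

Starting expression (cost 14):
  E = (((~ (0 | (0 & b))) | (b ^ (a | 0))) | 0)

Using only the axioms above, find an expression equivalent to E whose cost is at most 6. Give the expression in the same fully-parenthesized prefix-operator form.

((~ 0) | (b ^ a))   [cost 6]

1. [absorb_or →] (0 | (0 & b))  →  0;  E = (((~ 0) | (b ^ (a | 0))) | 0)
2. [or_false →] (((~ 0) | (b ^ (a | 0))) | 0)  →  ((~ 0) | (b ^ (a | 0)))
3. [or_false →] (a | 0)  →  a;  cost 6 ≤ 6, done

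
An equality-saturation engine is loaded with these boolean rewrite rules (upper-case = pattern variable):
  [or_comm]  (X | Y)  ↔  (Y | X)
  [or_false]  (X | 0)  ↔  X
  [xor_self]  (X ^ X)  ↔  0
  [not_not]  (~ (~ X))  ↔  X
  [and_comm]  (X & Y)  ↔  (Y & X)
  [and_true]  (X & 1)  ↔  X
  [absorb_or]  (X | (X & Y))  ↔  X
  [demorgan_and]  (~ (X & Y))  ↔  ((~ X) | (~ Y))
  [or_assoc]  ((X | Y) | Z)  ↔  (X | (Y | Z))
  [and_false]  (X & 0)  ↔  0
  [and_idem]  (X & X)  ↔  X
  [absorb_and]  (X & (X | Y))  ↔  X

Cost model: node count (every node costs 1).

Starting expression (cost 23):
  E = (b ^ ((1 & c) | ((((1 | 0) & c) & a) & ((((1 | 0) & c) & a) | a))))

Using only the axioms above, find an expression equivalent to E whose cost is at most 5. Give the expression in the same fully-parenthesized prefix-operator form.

(b ^ (1 & c))   [cost 5]

(1) ((((1 | 0) & c) & a) & ((((1 | 0) & c) & a) | a))  =[absorb_and →]=  (((1 | 0) & c) & a)    ⊢ (b ^ ((1 & c) | (((1 | 0) & c) & a)))
(2) (1 | 0)  =[or_false →]=  1    ⊢ (b ^ ((1 & c) | ((1 & c) & a)))
(3) ((1 & c) | ((1 & c) & a))  =[absorb_or →]=  (1 & c)    ⊢ cost 5, within 5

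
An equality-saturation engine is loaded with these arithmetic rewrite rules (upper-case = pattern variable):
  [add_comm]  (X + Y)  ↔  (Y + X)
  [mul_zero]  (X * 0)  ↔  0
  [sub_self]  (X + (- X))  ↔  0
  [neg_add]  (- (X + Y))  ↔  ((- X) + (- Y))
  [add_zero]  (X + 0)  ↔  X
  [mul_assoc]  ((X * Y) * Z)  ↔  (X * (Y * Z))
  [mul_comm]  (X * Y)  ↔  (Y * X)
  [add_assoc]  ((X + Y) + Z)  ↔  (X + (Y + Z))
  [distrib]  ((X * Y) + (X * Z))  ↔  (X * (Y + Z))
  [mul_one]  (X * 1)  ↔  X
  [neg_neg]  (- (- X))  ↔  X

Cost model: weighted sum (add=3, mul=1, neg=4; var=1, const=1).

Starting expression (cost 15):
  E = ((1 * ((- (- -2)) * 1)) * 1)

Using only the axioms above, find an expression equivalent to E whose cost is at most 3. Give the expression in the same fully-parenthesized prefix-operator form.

(1 * -2)   [cost 3]

step 1: neg_neg (→) rewrites (- (- -2)) into -2, now ((1 * (-2 * 1)) * 1)
step 2: mul_one (→) rewrites (-2 * 1) into -2, now ((1 * -2) * 1)
step 3: mul_one (→) rewrites ((1 * -2) * 1) into (1 * -2), reaching cost 3 (bound 3)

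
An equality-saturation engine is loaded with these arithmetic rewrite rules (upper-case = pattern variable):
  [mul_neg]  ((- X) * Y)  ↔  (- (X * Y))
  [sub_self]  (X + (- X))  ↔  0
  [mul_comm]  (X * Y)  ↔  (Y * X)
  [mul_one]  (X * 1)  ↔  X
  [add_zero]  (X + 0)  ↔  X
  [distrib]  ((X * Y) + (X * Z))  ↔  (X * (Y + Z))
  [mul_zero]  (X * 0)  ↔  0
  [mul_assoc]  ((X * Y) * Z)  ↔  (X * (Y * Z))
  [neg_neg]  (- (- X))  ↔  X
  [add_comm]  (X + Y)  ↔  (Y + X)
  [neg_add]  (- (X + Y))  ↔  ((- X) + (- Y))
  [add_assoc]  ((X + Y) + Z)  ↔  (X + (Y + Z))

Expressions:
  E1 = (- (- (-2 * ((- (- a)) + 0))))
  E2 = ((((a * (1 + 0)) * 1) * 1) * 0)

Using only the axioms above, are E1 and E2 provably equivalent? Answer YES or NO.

NO

Every axiom is a valid identity, so a rewrite proof would force E1 and E2 to agree under every assignment.
At a=1: E1 = -2 but E2 = 0; they differ, so no derivation exists.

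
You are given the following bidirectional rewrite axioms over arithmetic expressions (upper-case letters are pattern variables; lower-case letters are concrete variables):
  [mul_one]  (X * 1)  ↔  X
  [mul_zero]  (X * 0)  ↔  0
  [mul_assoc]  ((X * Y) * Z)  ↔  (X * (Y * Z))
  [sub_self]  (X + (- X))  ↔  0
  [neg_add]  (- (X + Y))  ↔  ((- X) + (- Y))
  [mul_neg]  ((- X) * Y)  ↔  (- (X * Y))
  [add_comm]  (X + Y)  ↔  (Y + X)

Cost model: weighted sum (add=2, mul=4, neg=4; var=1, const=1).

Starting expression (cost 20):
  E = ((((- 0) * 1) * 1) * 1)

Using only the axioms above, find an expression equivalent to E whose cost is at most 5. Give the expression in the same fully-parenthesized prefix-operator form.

step 1: mul_one (→) rewrites ((- 0) * 1) into (- 0), now (((- 0) * 1) * 1)
step 2: mul_one (→) rewrites ((- 0) * 1) into (- 0), now ((- 0) * 1)
step 3: mul_one (→) rewrites ((- 0) * 1) into (- 0), reaching cost 5 (bound 5)

(- 0)   [cost 5]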